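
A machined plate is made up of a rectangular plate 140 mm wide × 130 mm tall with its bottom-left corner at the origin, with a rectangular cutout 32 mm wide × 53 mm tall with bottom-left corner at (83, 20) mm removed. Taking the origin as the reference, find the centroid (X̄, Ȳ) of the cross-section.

X̄ = 67.02 mm, Ȳ = 66.90 mm

Part | A | x̄ᵢ | ȳᵢ | A·x̄ᵢ | A·ȳᵢ
plate | 18200.00 | 70.00 | 65.00 | 1274000.00 | 1183000.00
hole | -1696.00 | 99.00 | 46.50 | -167904.00 | -78864.00
Σ | 16504.00 |  |  | 1106096.00 | 1104136.00
X̄ = 1106096.00 / 16504.00 = 67.02 mm
Ȳ = 1104136.00 / 16504.00 = 66.90 mm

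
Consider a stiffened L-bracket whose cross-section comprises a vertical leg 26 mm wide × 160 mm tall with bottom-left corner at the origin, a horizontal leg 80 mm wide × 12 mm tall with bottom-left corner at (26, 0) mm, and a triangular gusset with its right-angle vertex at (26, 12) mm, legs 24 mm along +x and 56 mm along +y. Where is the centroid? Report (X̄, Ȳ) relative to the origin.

Part | A | x̄ᵢ | ȳᵢ | A·x̄ᵢ | A·ȳᵢ
vertical leg | 4160.00 | 13.00 | 80.00 | 54080.00 | 332800.00
horizontal leg | 960.00 | 66.00 | 6.00 | 63360.00 | 5760.00
gusset | 672.00 | 34.00 | 30.67 | 22848.00 | 20608.00
Σ | 5792.00 |  |  | 140288.00 | 359168.00
X̄ = 140288.00 / 5792.00 = 24.22 mm
Ȳ = 359168.00 / 5792.00 = 62.01 mm

X̄ = 24.22 mm, Ȳ = 62.01 mm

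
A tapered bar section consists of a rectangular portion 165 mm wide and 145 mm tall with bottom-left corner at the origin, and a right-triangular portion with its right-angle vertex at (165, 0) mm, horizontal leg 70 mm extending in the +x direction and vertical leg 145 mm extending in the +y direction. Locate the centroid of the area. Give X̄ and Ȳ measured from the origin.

rectangular portion: A = 165 × 145 = 23925.00, centroid at (82.50, 72.50).
triangular portion: A = ½·70·145 = 5075.00, centroid at (188.33, 48.33).
ΣA = 29000.00 mm²
ΣAX̄ = (23925.00)(82.50) + (5075.00)(188.33) = 2929604.17 mm³
ΣAȲ = (23925.00)(72.50) + (5075.00)(48.33) = 1979854.17 mm³
X̄ = 2929604.17 / 29000.00 = 101.02 mm
Ȳ = 1979854.17 / 29000.00 = 68.27 mm

X̄ = 101.02 mm, Ȳ = 68.27 mm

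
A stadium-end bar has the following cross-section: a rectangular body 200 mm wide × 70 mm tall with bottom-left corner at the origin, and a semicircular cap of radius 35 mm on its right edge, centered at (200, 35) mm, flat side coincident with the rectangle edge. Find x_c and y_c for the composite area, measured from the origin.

rectangular body: A = 200 × 70 = 14000.00, centroid at (100.00, 35.00).
semicircular end: A = ½π·35² = 1924.23, centroid at (214.85, 35.00).
ΣA = 15924.23 mm²
ΣAx_c = (14000.00)(100.00) + (1924.23)(214.85) = 1813428.43 mm³
ΣAy_c = (14000.00)(35.00) + (1924.23)(35.00) = 557347.89 mm³
x_c = 1813428.43 / 15924.23 = 113.88 mm
y_c = 557347.89 / 15924.23 = 35.00 mm

x_c = 113.88 mm, y_c = 35.00 mm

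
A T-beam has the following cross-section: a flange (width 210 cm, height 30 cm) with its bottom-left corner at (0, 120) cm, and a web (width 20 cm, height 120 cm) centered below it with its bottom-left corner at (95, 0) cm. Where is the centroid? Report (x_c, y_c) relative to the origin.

web: A = 20 × 120 = 2400.00, centroid at (105.00, 60.00).
flange: A = 210 × 30 = 6300.00, centroid at (105.00, 135.00).
ΣA = 8700.00 cm², ΣAx_c = 913500.00 cm³, ΣAy_c = 994500.00 cm³.
x_c = 913500.00/8700.00 = 105.00 cm; y_c = 994500.00/8700.00 = 114.31 cm.

x_c = 105.00 cm, y_c = 114.31 cm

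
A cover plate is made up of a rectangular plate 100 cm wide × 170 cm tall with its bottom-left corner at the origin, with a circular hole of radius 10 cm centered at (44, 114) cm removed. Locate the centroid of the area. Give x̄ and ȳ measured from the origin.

plate: A = 100 × 170 = 17000.00, centroid at (50.00, 85.00).
hole: A = −π·10² = -314.16, centroid at (44.00, 114.00).
ΣA = 16685.84 cm², ΣAx̄ = 836176.99 cm³, ΣAȳ = 1409185.84 cm³.
x̄ = 836176.99/16685.84 = 50.11 cm; ȳ = 1409185.84/16685.84 = 84.45 cm.

x̄ = 50.11 cm, ȳ = 84.45 cm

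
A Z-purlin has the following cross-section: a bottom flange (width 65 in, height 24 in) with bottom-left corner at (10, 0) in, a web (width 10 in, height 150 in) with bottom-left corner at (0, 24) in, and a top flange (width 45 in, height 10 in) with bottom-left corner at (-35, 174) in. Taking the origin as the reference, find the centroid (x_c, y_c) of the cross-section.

x_c = 19.42 in, y_c = 70.59 in

Part | A | x̄ᵢ | ȳᵢ | A·x̄ᵢ | A·ȳᵢ
bottom flange | 1560.00 | 42.50 | 12.00 | 66300.00 | 18720.00
web | 1500.00 | 5.00 | 99.00 | 7500.00 | 148500.00
top flange | 450.00 | -12.50 | 179.00 | -5625.00 | 80550.00
Σ | 3510.00 |  |  | 68175.00 | 247770.00
x_c = 68175.00 / 3510.00 = 19.42 in
y_c = 247770.00 / 3510.00 = 70.59 in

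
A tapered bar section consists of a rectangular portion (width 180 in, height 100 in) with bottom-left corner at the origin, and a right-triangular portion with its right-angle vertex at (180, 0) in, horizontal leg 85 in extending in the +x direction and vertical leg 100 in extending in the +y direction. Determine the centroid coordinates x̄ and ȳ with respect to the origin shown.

rectangular portion: A = 180 × 100 = 18000.00, centroid at (90.00, 50.00).
triangular portion: A = ½·85·100 = 4250.00, centroid at (208.33, 33.33).
ΣA = 22250.00 in²
ΣAx̄ = (18000.00)(90.00) + (4250.00)(208.33) = 2505416.67 in³
ΣAȳ = (18000.00)(50.00) + (4250.00)(33.33) = 1041666.67 in³
x̄ = 2505416.67 / 22250.00 = 112.60 in
ȳ = 1041666.67 / 22250.00 = 46.82 in

x̄ = 112.60 in, ȳ = 46.82 in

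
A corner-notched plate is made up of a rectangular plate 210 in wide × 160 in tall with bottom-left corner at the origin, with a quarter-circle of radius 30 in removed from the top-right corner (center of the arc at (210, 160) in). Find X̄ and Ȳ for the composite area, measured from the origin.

plate: A = 210 × 160 = 33600.00, centroid at (105.00, 80.00).
removed quarter-circle: A = −¼π·30² = -706.86, centroid at (197.27, 147.27).
ΣA = 32893.14 in²
ΣAX̄ = (33600.00)(105.00) + (-706.86)(197.27) = 3388559.75 in³
ΣAȲ = (33600.00)(80.00) + (-706.86)(147.27) = 2583902.66 in³
X̄ = 3388559.75 / 32893.14 = 103.02 in
Ȳ = 2583902.66 / 32893.14 = 78.55 in

X̄ = 103.02 in, Ȳ = 78.55 in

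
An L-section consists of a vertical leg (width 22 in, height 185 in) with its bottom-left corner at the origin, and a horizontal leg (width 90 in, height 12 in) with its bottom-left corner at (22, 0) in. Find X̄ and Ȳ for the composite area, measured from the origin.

Part | A | x̄ᵢ | ȳᵢ | A·x̄ᵢ | A·ȳᵢ
vertical leg | 4070.00 | 11.00 | 92.50 | 44770.00 | 376475.00
horizontal leg | 1080.00 | 67.00 | 6.00 | 72360.00 | 6480.00
Σ | 5150.00 |  |  | 117130.00 | 382955.00
X̄ = 117130.00 / 5150.00 = 22.74 in
Ȳ = 382955.00 / 5150.00 = 74.36 in

X̄ = 22.74 in, Ȳ = 74.36 in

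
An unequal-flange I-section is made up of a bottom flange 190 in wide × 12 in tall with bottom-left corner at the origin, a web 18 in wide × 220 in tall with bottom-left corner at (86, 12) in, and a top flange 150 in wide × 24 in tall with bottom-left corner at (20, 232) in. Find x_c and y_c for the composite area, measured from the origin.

x_c = 95.00 in, y_c = 139.76 in

Part | A | x̄ᵢ | ȳᵢ | A·x̄ᵢ | A·ȳᵢ
bottom flange | 2280.00 | 95.00 | 6.00 | 216600.00 | 13680.00
web | 3960.00 | 95.00 | 122.00 | 376200.00 | 483120.00
top flange | 3600.00 | 95.00 | 244.00 | 342000.00 | 878400.00
Σ | 9840.00 |  |  | 934800.00 | 1375200.00
x_c = 934800.00 / 9840.00 = 95.00 in
y_c = 1375200.00 / 9840.00 = 139.76 in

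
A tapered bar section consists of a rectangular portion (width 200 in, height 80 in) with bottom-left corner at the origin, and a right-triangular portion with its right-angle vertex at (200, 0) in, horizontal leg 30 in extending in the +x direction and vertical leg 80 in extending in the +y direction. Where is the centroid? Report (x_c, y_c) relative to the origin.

rectangular portion: A = 200 × 80 = 16000.00, centroid at (100.00, 40.00).
triangular portion: A = ½·30·80 = 1200.00, centroid at (210.00, 26.67).
ΣA = 17200.00 in², ΣAx_c = 1852000.00 in³, ΣAy_c = 672000.00 in³.
x_c = 1852000.00/17200.00 = 107.67 in; y_c = 672000.00/17200.00 = 39.07 in.

x_c = 107.67 in, y_c = 39.07 in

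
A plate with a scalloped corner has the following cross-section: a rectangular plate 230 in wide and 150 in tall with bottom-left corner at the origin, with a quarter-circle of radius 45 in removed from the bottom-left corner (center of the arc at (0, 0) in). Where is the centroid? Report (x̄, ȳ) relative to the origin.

Part | A | x̄ᵢ | ȳᵢ | A·x̄ᵢ | A·ȳᵢ
plate | 34500.00 | 115.00 | 75.00 | 3967500.00 | 2587500.00
removed quarter-circle | -1590.43 | 19.10 | 19.10 | -30375.00 | -30375.00
Σ | 32909.57 |  |  | 3937125.00 | 2557125.00
x̄ = 3937125.00 / 32909.57 = 119.63 in
ȳ = 2557125.00 / 32909.57 = 77.70 in

x̄ = 119.63 in, ȳ = 77.70 in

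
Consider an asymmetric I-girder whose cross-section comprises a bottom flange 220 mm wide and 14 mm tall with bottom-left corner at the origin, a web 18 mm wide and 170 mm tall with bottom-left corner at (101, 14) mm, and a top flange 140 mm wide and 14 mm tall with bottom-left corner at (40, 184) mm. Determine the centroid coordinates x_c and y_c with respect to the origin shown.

Part | A | x̄ᵢ | ȳᵢ | A·x̄ᵢ | A·ȳᵢ
bottom flange | 3080.00 | 110.00 | 7.00 | 338800.00 | 21560.00
web | 3060.00 | 110.00 | 99.00 | 336600.00 | 302940.00
top flange | 1960.00 | 110.00 | 191.00 | 215600.00 | 374360.00
Σ | 8100.00 |  |  | 891000.00 | 698860.00
x_c = 891000.00 / 8100.00 = 110.00 mm
y_c = 698860.00 / 8100.00 = 86.28 mm

x_c = 110.00 mm, y_c = 86.28 mm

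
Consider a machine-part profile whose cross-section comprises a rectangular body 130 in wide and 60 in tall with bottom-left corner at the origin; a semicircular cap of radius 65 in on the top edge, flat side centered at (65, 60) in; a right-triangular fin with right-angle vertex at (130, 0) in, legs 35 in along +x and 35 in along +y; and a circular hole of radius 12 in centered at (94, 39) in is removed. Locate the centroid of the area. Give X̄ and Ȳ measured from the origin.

X̄ = 67.32 in, Ȳ = 55.13 in

rectangular body: A = 130 × 60 = 7800.00, centroid at (65.00, 30.00).
semicircular top: A = ½π·65² = 6636.61, centroid at (65.00, 87.59).
triangular fin: A = ½·35·35 = 612.50, centroid at (141.67, 11.67).
hole: A = −π·12² = -452.39, centroid at (94.00, 39.00).
ΣA = 14596.73 in², ΣAX̄ = 982626.18 in³, ΣAȲ = 804782.85 in³.
X̄ = 982626.18/14596.73 = 67.32 in; Ȳ = 804782.85/14596.73 = 55.13 in.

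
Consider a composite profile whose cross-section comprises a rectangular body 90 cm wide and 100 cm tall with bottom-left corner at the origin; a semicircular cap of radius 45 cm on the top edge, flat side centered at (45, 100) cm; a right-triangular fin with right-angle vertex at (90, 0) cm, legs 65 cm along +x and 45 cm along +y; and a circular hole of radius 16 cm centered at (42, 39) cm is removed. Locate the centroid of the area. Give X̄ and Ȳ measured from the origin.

Part | A | x̄ᵢ | ȳᵢ | A·x̄ᵢ | A·ȳᵢ
rectangular body | 9000.00 | 45.00 | 50.00 | 405000.00 | 450000.00
semicircular top | 3180.86 | 45.00 | 119.10 | 143138.82 | 378836.26
triangular fin | 1462.50 | 111.67 | 15.00 | 163312.50 | 21937.50
hole | -804.25 | 42.00 | 39.00 | -33778.40 | -31365.66
Σ | 12839.11 |  |  | 677672.91 | 819408.10
X̄ = 677672.91 / 12839.11 = 52.78 cm
Ȳ = 819408.10 / 12839.11 = 63.82 cm

X̄ = 52.78 cm, Ȳ = 63.82 cm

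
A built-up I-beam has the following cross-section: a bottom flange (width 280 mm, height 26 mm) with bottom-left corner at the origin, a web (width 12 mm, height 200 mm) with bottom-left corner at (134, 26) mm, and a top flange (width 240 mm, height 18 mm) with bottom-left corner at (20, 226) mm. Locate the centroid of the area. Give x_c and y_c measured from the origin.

x_c = 140.00 mm, y_c = 100.87 mm

bottom flange: A = 280 × 26 = 7280.00, centroid at (140.00, 13.00).
web: A = 12 × 200 = 2400.00, centroid at (140.00, 126.00).
top flange: A = 240 × 18 = 4320.00, centroid at (140.00, 235.00).
ΣA = 14000.00 mm², ΣAx_c = 1960000.00 mm³, ΣAy_c = 1412240.00 mm³.
x_c = 1960000.00/14000.00 = 140.00 mm; y_c = 1412240.00/14000.00 = 100.87 mm.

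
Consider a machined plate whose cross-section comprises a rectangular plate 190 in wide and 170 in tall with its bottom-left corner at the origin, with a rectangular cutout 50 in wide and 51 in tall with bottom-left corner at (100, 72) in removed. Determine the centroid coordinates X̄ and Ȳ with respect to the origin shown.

Part | A | x̄ᵢ | ȳᵢ | A·x̄ᵢ | A·ȳᵢ
plate | 32300.00 | 95.00 | 85.00 | 3068500.00 | 2745500.00
hole | -2550.00 | 125.00 | 97.50 | -318750.00 | -248625.00
Σ | 29750.00 |  |  | 2749750.00 | 2496875.00
X̄ = 2749750.00 / 29750.00 = 92.43 in
Ȳ = 2496875.00 / 29750.00 = 83.93 in

X̄ = 92.43 in, Ȳ = 83.93 in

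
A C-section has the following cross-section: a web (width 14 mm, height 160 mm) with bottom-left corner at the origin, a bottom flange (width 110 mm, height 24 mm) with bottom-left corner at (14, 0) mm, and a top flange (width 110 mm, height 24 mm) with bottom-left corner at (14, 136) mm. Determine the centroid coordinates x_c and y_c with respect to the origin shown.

x_c = 50.53 mm, y_c = 80.00 mm

Part | A | x̄ᵢ | ȳᵢ | A·x̄ᵢ | A·ȳᵢ
web | 2240.00 | 7.00 | 80.00 | 15680.00 | 179200.00
bottom flange | 2640.00 | 69.00 | 12.00 | 182160.00 | 31680.00
top flange | 2640.00 | 69.00 | 148.00 | 182160.00 | 390720.00
Σ | 7520.00 |  |  | 380000.00 | 601600.00
x_c = 380000.00 / 7520.00 = 50.53 mm
y_c = 601600.00 / 7520.00 = 80.00 mm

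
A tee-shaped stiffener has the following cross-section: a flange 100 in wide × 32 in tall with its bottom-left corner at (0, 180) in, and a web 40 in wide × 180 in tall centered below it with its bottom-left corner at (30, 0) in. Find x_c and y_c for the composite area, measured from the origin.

x_c = 50.00 in, y_c = 122.62 in

Part | A | x̄ᵢ | ȳᵢ | A·x̄ᵢ | A·ȳᵢ
web | 7200.00 | 50.00 | 90.00 | 360000.00 | 648000.00
flange | 3200.00 | 50.00 | 196.00 | 160000.00 | 627200.00
Σ | 10400.00 |  |  | 520000.00 | 1275200.00
x_c = 520000.00 / 10400.00 = 50.00 in
y_c = 1275200.00 / 10400.00 = 122.62 in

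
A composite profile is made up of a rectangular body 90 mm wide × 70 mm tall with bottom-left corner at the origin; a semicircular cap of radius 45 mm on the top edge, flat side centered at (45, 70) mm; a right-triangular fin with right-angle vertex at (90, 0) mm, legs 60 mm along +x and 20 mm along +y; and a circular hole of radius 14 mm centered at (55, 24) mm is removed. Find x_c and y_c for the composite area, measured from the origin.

rectangular body: A = 90 × 70 = 6300.00, centroid at (45.00, 35.00).
semicircular top: A = ½π·45² = 3180.86, centroid at (45.00, 89.10).
triangular fin: A = ½·60·20 = 600.00, centroid at (110.00, 6.67).
hole: A = −π·14² = -615.75, centroid at (55.00, 24.00).
ΣA = 9465.11 mm², ΣAx_c = 458772.45 mm³, ΣAy_c = 493132.33 mm³.
x_c = 458772.45/9465.11 = 48.47 mm; y_c = 493132.33/9465.11 = 52.10 mm.

x_c = 48.47 mm, y_c = 52.10 mm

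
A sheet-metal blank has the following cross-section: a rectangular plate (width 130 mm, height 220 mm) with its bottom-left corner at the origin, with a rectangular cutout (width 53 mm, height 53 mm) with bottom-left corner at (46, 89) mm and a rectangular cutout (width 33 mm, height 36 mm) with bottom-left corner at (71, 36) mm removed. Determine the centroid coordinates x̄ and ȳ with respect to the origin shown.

plate: A = 130 × 220 = 28600.00, centroid at (65.00, 110.00).
hole 1: A = −(53 × 53) = -2809.00, centroid at (72.50, 115.50).
hole 2: A = −(33 × 36) = -1188.00, centroid at (87.50, 54.00).
ΣA = 24603.00 mm²
ΣAx̄ = (28600.00)(65.00) + (-2809.00)(72.50) + (-1188.00)(87.50) = 1551397.50 mm³
ΣAȳ = (28600.00)(110.00) + (-2809.00)(115.50) + (-1188.00)(54.00) = 2757408.50 mm³
x̄ = 1551397.50 / 24603.00 = 63.06 mm
ȳ = 2757408.50 / 24603.00 = 112.08 mm

x̄ = 63.06 mm, ȳ = 112.08 mm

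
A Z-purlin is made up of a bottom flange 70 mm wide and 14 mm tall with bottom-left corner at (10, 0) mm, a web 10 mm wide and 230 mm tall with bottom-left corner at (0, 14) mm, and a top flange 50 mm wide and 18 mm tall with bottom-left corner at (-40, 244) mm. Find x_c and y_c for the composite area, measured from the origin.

x_c = 10.07 mm, y_c = 127.10 mm

bottom flange: A = 70 × 14 = 980.00, centroid at (45.00, 7.00).
web: A = 10 × 230 = 2300.00, centroid at (5.00, 129.00).
top flange: A = 50 × 18 = 900.00, centroid at (-15.00, 253.00).
ΣA = 4180.00 mm², ΣAx_c = 42100.00 mm³, ΣAy_c = 531260.00 mm³.
x_c = 42100.00/4180.00 = 10.07 mm; y_c = 531260.00/4180.00 = 127.10 mm.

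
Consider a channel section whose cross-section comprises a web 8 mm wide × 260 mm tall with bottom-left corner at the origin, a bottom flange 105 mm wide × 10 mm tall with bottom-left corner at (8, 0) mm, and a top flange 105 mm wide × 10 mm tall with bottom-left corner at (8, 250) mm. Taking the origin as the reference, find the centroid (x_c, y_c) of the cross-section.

x_c = 32.39 mm, y_c = 130.00 mm

web: A = 8 × 260 = 2080.00, centroid at (4.00, 130.00).
bottom flange: A = 105 × 10 = 1050.00, centroid at (60.50, 5.00).
top flange: A = 105 × 10 = 1050.00, centroid at (60.50, 255.00).
ΣA = 4180.00 mm²
ΣAx_c = (2080.00)(4.00) + (1050.00)(60.50) + (1050.00)(60.50) = 135370.00 mm³
ΣAy_c = (2080.00)(130.00) + (1050.00)(5.00) + (1050.00)(255.00) = 543400.00 mm³
x_c = 135370.00 / 4180.00 = 32.39 mm
y_c = 543400.00 / 4180.00 = 130.00 mm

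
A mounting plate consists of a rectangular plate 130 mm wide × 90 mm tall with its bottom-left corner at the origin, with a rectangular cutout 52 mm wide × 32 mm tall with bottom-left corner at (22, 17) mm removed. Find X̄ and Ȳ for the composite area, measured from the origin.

X̄ = 67.82 mm, Ȳ = 46.99 mm

Part | A | x̄ᵢ | ȳᵢ | A·x̄ᵢ | A·ȳᵢ
plate | 11700.00 | 65.00 | 45.00 | 760500.00 | 526500.00
hole | -1664.00 | 48.00 | 33.00 | -79872.00 | -54912.00
Σ | 10036.00 |  |  | 680628.00 | 471588.00
X̄ = 680628.00 / 10036.00 = 67.82 mm
Ȳ = 471588.00 / 10036.00 = 46.99 mm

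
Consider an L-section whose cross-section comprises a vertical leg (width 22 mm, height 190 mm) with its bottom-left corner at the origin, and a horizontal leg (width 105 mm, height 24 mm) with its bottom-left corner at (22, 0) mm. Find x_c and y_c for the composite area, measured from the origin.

x_c = 34.88 mm, y_c = 63.78 mm

Part | A | x̄ᵢ | ȳᵢ | A·x̄ᵢ | A·ȳᵢ
vertical leg | 4180.00 | 11.00 | 95.00 | 45980.00 | 397100.00
horizontal leg | 2520.00 | 74.50 | 12.00 | 187740.00 | 30240.00
Σ | 6700.00 |  |  | 233720.00 | 427340.00
x_c = 233720.00 / 6700.00 = 34.88 mm
y_c = 427340.00 / 6700.00 = 63.78 mm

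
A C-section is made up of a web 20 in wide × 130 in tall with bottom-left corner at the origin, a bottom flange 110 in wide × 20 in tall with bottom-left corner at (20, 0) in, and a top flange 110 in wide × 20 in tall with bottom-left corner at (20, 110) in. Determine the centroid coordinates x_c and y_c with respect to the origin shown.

x_c = 50.86 in, y_c = 65.00 in

web: A = 20 × 130 = 2600.00, centroid at (10.00, 65.00).
bottom flange: A = 110 × 20 = 2200.00, centroid at (75.00, 10.00).
top flange: A = 110 × 20 = 2200.00, centroid at (75.00, 120.00).
ΣA = 7000.00 in², ΣAx_c = 356000.00 in³, ΣAy_c = 455000.00 in³.
x_c = 356000.00/7000.00 = 50.86 in; y_c = 455000.00/7000.00 = 65.00 in.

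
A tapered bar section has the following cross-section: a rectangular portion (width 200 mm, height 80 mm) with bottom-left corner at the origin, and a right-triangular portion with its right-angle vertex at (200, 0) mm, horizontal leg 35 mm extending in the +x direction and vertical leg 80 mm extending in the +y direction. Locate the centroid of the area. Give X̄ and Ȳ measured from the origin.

rectangular portion: A = 200 × 80 = 16000.00, centroid at (100.00, 40.00).
triangular portion: A = ½·35·80 = 1400.00, centroid at (211.67, 26.67).
ΣA = 17400.00 mm², ΣAX̄ = 1896333.33 mm³, ΣAȲ = 677333.33 mm³.
X̄ = 1896333.33/17400.00 = 108.98 mm; Ȳ = 677333.33/17400.00 = 38.93 mm.

X̄ = 108.98 mm, Ȳ = 38.93 mm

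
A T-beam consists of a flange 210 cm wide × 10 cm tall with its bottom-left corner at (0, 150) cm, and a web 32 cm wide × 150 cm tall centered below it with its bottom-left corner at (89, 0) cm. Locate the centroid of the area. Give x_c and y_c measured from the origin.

web: A = 32 × 150 = 4800.00, centroid at (105.00, 75.00).
flange: A = 210 × 10 = 2100.00, centroid at (105.00, 155.00).
ΣA = 6900.00 cm²
ΣAx_c = (4800.00)(105.00) + (2100.00)(105.00) = 724500.00 cm³
ΣAy_c = (4800.00)(75.00) + (2100.00)(155.00) = 685500.00 cm³
x_c = 724500.00 / 6900.00 = 105.00 cm
y_c = 685500.00 / 6900.00 = 99.35 cm

x_c = 105.00 cm, y_c = 99.35 cm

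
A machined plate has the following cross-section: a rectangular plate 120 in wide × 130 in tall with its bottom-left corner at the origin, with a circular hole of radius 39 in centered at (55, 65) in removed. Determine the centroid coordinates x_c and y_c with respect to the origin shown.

x_c = 62.21 in, y_c = 65.00 in

Part | A | x̄ᵢ | ȳᵢ | A·x̄ᵢ | A·ȳᵢ
plate | 15600.00 | 60.00 | 65.00 | 936000.00 | 1014000.00
hole | -4778.36 | 55.00 | 65.00 | -262809.93 | -310593.56
Σ | 10821.64 |  |  | 673190.07 | 703406.44
x_c = 673190.07 / 10821.64 = 62.21 in
y_c = 703406.44 / 10821.64 = 65.00 in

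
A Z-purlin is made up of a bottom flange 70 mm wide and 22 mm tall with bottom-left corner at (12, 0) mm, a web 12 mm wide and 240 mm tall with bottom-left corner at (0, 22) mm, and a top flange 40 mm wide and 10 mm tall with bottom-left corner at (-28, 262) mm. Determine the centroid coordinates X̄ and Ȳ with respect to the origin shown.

X̄ = 17.94 mm, Ȳ = 110.52 mm

bottom flange: A = 70 × 22 = 1540.00, centroid at (47.00, 11.00).
web: A = 12 × 240 = 2880.00, centroid at (6.00, 142.00).
top flange: A = 40 × 10 = 400.00, centroid at (-8.00, 267.00).
ΣA = 4820.00 mm²
ΣAX̄ = (1540.00)(47.00) + (2880.00)(6.00) + (400.00)(-8.00) = 86460.00 mm³
ΣAȲ = (1540.00)(11.00) + (2880.00)(142.00) + (400.00)(267.00) = 532700.00 mm³
X̄ = 86460.00 / 4820.00 = 17.94 mm
Ȳ = 532700.00 / 4820.00 = 110.52 mm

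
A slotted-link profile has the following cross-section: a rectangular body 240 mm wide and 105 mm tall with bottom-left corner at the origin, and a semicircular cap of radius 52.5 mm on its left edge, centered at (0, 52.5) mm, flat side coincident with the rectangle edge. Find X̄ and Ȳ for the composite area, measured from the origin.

rectangular body: A = 240 × 105 = 25200.00, centroid at (120.00, 52.50).
semicircular end: A = ½π·52.5² = 4329.51, centroid at (-22.28, 52.50).
ΣA = 29529.51 mm²
ΣAX̄ = (25200.00)(120.00) + (4329.51)(-22.28) = 2927531.25 mm³
ΣAȲ = (25200.00)(52.50) + (4329.51)(52.50) = 1550299.14 mm³
X̄ = 2927531.25 / 29529.51 = 99.14 mm
Ȳ = 1550299.14 / 29529.51 = 52.50 mm

X̄ = 99.14 mm, Ȳ = 52.50 mm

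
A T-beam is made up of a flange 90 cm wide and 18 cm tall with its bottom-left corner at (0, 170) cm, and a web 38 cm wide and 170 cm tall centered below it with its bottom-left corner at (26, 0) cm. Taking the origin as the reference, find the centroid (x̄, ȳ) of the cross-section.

Part | A | x̄ᵢ | ȳᵢ | A·x̄ᵢ | A·ȳᵢ
web | 6460.00 | 45.00 | 85.00 | 290700.00 | 549100.00
flange | 1620.00 | 45.00 | 179.00 | 72900.00 | 289980.00
Σ | 8080.00 |  |  | 363600.00 | 839080.00
x̄ = 363600.00 / 8080.00 = 45.00 cm
ȳ = 839080.00 / 8080.00 = 103.85 cm

x̄ = 45.00 cm, ȳ = 103.85 cm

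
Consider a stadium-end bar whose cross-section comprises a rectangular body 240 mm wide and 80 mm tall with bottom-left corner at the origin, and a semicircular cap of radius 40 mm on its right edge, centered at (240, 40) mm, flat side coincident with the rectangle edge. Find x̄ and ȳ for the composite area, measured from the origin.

Part | A | x̄ᵢ | ȳᵢ | A·x̄ᵢ | A·ȳᵢ
rectangular body | 19200.00 | 120.00 | 40.00 | 2304000.00 | 768000.00
semicircular end | 2513.27 | 256.98 | 40.00 | 645852.46 | 100530.96
Σ | 21713.27 |  |  | 2949852.46 | 868530.96
x̄ = 2949852.46 / 21713.27 = 135.85 mm
ȳ = 868530.96 / 21713.27 = 40.00 mm

x̄ = 135.85 mm, ȳ = 40.00 mm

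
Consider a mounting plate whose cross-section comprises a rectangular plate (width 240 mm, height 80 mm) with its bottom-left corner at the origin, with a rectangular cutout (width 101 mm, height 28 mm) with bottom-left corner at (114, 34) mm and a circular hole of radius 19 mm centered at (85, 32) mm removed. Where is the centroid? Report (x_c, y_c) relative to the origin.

plate: A = 240 × 80 = 19200.00, centroid at (120.00, 40.00).
hole 1: A = −(101 × 28) = -2828.00, centroid at (164.50, 48.00).
hole 2: A = −π·19² = -1134.11, centroid at (85.00, 32.00).
ΣA = 15237.89 mm²
ΣAx_c = (19200.00)(120.00) + (-2828.00)(164.50) + (-1134.11)(85.00) = 1742394.23 mm³
ΣAy_c = (19200.00)(40.00) + (-2828.00)(48.00) + (-1134.11)(32.00) = 595964.32 mm³
x_c = 1742394.23 / 15237.89 = 114.35 mm
y_c = 595964.32 / 15237.89 = 39.11 mm

x_c = 114.35 mm, y_c = 39.11 mm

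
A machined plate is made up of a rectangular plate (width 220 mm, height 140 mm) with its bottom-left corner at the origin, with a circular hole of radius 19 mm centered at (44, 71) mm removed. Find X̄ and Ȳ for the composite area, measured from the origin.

Part | A | x̄ᵢ | ȳᵢ | A·x̄ᵢ | A·ȳᵢ
plate | 30800.00 | 110.00 | 70.00 | 3388000.00 | 2156000.00
hole | -1134.11 | 44.00 | 71.00 | -49901.06 | -80522.16
Σ | 29665.89 |  |  | 3338098.94 | 2075477.84
X̄ = 3338098.94 / 29665.89 = 112.52 mm
Ȳ = 2075477.84 / 29665.89 = 69.96 mm

X̄ = 112.52 mm, Ȳ = 69.96 mm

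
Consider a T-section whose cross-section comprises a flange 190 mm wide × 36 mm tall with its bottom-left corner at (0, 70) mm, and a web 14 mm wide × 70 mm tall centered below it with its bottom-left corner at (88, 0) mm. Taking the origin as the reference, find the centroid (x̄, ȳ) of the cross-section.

x̄ = 95.00 mm, ȳ = 81.36 mm

Part | A | x̄ᵢ | ȳᵢ | A·x̄ᵢ | A·ȳᵢ
web | 980.00 | 95.00 | 35.00 | 93100.00 | 34300.00
flange | 6840.00 | 95.00 | 88.00 | 649800.00 | 601920.00
Σ | 7820.00 |  |  | 742900.00 | 636220.00
x̄ = 742900.00 / 7820.00 = 95.00 mm
ȳ = 636220.00 / 7820.00 = 81.36 mm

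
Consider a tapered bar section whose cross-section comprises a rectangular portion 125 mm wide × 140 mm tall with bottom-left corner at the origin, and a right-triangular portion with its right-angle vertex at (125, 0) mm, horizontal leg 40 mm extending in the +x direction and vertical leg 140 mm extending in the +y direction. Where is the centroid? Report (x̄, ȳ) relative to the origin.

rectangular portion: A = 125 × 140 = 17500.00, centroid at (62.50, 70.00).
triangular portion: A = ½·40·140 = 2800.00, centroid at (138.33, 46.67).
ΣA = 20300.00 mm², ΣAx̄ = 1481083.33 mm³, ΣAȳ = 1355666.67 mm³.
x̄ = 1481083.33/20300.00 = 72.96 mm; ȳ = 1355666.67/20300.00 = 66.78 mm.

x̄ = 72.96 mm, ȳ = 66.78 mm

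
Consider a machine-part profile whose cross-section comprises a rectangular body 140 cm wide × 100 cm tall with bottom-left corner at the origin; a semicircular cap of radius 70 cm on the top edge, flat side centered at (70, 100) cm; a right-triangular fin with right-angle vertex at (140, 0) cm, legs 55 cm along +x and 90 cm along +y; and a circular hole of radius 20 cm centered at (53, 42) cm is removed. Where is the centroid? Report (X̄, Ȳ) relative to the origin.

rectangular body: A = 140 × 100 = 14000.00, centroid at (70.00, 50.00).
semicircular top: A = ½π·70² = 7696.90, centroid at (70.00, 129.71).
triangular fin: A = ½·55·90 = 2475.00, centroid at (158.33, 30.00).
hole: A = −π·20² = -1256.64, centroid at (53.00, 42.00).
ΣA = 22915.26 cm²
ΣAX̄ = (14000.00)(70.00) + (7696.90)(70.00) + (2475.00)(158.33) + (-1256.64)(53.00) = 1844056.38 cm³
ΣAȲ = (14000.00)(50.00) + (7696.90)(129.71) + (2475.00)(30.00) + (-1256.64)(42.00) = 1719828.11 cm³
X̄ = 1844056.38 / 22915.26 = 80.47 cm
Ȳ = 1719828.11 / 22915.26 = 75.05 cm

X̄ = 80.47 cm, Ȳ = 75.05 cm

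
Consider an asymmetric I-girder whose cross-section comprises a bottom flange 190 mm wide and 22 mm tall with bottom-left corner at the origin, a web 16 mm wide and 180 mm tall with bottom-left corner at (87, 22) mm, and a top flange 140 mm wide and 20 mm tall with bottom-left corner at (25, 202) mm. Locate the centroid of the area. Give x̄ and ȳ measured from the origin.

x̄ = 95.00 mm, ȳ = 97.58 mm

bottom flange: A = 190 × 22 = 4180.00, centroid at (95.00, 11.00).
web: A = 16 × 180 = 2880.00, centroid at (95.00, 112.00).
top flange: A = 140 × 20 = 2800.00, centroid at (95.00, 212.00).
ΣA = 9860.00 mm², ΣAx̄ = 936700.00 mm³, ΣAȳ = 962140.00 mm³.
x̄ = 936700.00/9860.00 = 95.00 mm; ȳ = 962140.00/9860.00 = 97.58 mm.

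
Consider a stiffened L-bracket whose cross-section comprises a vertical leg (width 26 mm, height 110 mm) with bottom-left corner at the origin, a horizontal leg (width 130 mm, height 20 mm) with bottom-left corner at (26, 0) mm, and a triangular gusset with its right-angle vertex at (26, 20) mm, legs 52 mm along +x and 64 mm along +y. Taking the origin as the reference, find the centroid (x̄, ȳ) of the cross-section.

Part | A | x̄ᵢ | ȳᵢ | A·x̄ᵢ | A·ȳᵢ
vertical leg | 2860.00 | 13.00 | 55.00 | 37180.00 | 157300.00
horizontal leg | 2600.00 | 91.00 | 10.00 | 236600.00 | 26000.00
gusset | 1664.00 | 43.33 | 41.33 | 72106.67 | 68778.67
Σ | 7124.00 |  |  | 345886.67 | 252078.67
x̄ = 345886.67 / 7124.00 = 48.55 mm
ȳ = 252078.67 / 7124.00 = 35.38 mm

x̄ = 48.55 mm, ȳ = 35.38 mm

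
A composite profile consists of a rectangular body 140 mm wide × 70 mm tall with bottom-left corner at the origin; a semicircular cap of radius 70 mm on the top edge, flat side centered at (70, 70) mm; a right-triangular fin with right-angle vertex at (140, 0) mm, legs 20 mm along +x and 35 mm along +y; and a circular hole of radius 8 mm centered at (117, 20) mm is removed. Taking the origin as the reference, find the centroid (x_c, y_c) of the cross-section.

Part | A | x̄ᵢ | ȳᵢ | A·x̄ᵢ | A·ȳᵢ
rectangular body | 9800.00 | 70.00 | 35.00 | 686000.00 | 343000.00
semicircular top | 7696.90 | 70.00 | 99.71 | 538783.14 | 767449.81
triangular fin | 350.00 | 146.67 | 11.67 | 51333.33 | 4083.33
hole | -201.06 | 117.00 | 20.00 | -23524.25 | -4021.24
Σ | 17645.84 |  |  | 1252592.23 | 1110511.90
x_c = 1252592.23 / 17645.84 = 70.99 mm
y_c = 1110511.90 / 17645.84 = 62.93 mm

x_c = 70.99 mm, y_c = 62.93 mm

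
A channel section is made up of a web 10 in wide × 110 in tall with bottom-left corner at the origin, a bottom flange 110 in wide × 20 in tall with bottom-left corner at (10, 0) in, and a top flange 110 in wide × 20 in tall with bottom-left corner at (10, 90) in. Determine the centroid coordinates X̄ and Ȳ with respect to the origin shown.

Part | A | x̄ᵢ | ȳᵢ | A·x̄ᵢ | A·ȳᵢ
web | 1100.00 | 5.00 | 55.00 | 5500.00 | 60500.00
bottom flange | 2200.00 | 65.00 | 10.00 | 143000.00 | 22000.00
top flange | 2200.00 | 65.00 | 100.00 | 143000.00 | 220000.00
Σ | 5500.00 |  |  | 291500.00 | 302500.00
X̄ = 291500.00 / 5500.00 = 53.00 in
Ȳ = 302500.00 / 5500.00 = 55.00 in

X̄ = 53.00 in, Ȳ = 55.00 in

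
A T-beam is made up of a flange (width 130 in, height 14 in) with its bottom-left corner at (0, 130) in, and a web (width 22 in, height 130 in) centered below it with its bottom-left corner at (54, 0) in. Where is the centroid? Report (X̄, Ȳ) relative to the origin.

Part | A | x̄ᵢ | ȳᵢ | A·x̄ᵢ | A·ȳᵢ
web | 2860.00 | 65.00 | 65.00 | 185900.00 | 185900.00
flange | 1820.00 | 65.00 | 137.00 | 118300.00 | 249340.00
Σ | 4680.00 |  |  | 304200.00 | 435240.00
X̄ = 304200.00 / 4680.00 = 65.00 in
Ȳ = 435240.00 / 4680.00 = 93.00 in

X̄ = 65.00 in, Ȳ = 93.00 in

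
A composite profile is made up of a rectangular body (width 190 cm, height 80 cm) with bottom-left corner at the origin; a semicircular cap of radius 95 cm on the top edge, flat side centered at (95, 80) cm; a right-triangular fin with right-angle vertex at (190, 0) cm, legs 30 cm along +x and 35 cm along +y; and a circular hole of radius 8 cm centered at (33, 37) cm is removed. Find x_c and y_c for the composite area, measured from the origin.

x_c = 97.28 cm, y_c = 77.86 cm

Part | A | x̄ᵢ | ȳᵢ | A·x̄ᵢ | A·ȳᵢ
rectangular body | 15200.00 | 95.00 | 40.00 | 1444000.00 | 608000.00
semicircular top | 14176.44 | 95.00 | 120.32 | 1346761.50 | 1705698.28
triangular fin | 525.00 | 200.00 | 11.67 | 105000.00 | 6125.00
hole | -201.06 | 33.00 | 37.00 | -6635.04 | -7439.29
Σ | 29700.37 |  |  | 2889126.46 | 2312383.99
x_c = 2889126.46 / 29700.37 = 97.28 cm
y_c = 2312383.99 / 29700.37 = 77.86 cm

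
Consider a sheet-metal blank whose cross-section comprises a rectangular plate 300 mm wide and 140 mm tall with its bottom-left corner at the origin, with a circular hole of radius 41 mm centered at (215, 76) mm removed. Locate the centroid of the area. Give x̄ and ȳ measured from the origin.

x̄ = 140.65 mm, ȳ = 69.14 mm

plate: A = 300 × 140 = 42000.00, centroid at (150.00, 70.00).
hole: A = −π·41² = -5281.02, centroid at (215.00, 76.00).
ΣA = 36718.98 mm², ΣAx̄ = 5164581.29 mm³, ΣAȳ = 2538642.69 mm³.
x̄ = 5164581.29/36718.98 = 140.65 mm; ȳ = 2538642.69/36718.98 = 69.14 mm.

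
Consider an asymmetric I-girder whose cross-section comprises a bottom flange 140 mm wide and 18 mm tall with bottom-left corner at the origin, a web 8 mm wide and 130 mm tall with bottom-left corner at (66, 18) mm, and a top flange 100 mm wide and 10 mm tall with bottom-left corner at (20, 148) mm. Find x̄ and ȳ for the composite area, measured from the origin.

x̄ = 70.00 mm, ȳ = 57.46 mm

bottom flange: A = 140 × 18 = 2520.00, centroid at (70.00, 9.00).
web: A = 8 × 130 = 1040.00, centroid at (70.00, 83.00).
top flange: A = 100 × 10 = 1000.00, centroid at (70.00, 153.00).
ΣA = 4560.00 mm², ΣAx̄ = 319200.00 mm³, ΣAȳ = 262000.00 mm³.
x̄ = 319200.00/4560.00 = 70.00 mm; ȳ = 262000.00/4560.00 = 57.46 mm.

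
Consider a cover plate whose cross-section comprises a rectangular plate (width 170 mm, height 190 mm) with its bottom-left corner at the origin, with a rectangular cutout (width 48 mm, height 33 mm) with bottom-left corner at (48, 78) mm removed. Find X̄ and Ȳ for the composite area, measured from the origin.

plate: A = 170 × 190 = 32300.00, centroid at (85.00, 95.00).
hole: A = −(48 × 33) = -1584.00, centroid at (72.00, 94.50).
ΣA = 30716.00 mm²
ΣAX̄ = (32300.00)(85.00) + (-1584.00)(72.00) = 2631452.00 mm³
ΣAȲ = (32300.00)(95.00) + (-1584.00)(94.50) = 2918812.00 mm³
X̄ = 2631452.00 / 30716.00 = 85.67 mm
Ȳ = 2918812.00 / 30716.00 = 95.03 mm

X̄ = 85.67 mm, Ȳ = 95.03 mm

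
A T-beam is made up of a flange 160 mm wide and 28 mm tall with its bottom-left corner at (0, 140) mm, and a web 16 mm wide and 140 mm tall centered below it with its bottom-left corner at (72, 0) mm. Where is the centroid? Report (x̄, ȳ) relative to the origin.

web: A = 16 × 140 = 2240.00, centroid at (80.00, 70.00).
flange: A = 160 × 28 = 4480.00, centroid at (80.00, 154.00).
ΣA = 6720.00 mm²
ΣAx̄ = (2240.00)(80.00) + (4480.00)(80.00) = 537600.00 mm³
ΣAȳ = (2240.00)(70.00) + (4480.00)(154.00) = 846720.00 mm³
x̄ = 537600.00 / 6720.00 = 80.00 mm
ȳ = 846720.00 / 6720.00 = 126.00 mm

x̄ = 80.00 mm, ȳ = 126.00 mm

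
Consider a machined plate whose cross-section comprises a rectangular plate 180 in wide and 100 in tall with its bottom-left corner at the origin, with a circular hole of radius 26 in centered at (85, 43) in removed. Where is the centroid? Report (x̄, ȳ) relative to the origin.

Part | A | x̄ᵢ | ȳᵢ | A·x̄ᵢ | A·ȳᵢ
plate | 18000.00 | 90.00 | 50.00 | 1620000.00 | 900000.00
hole | -2123.72 | 85.00 | 43.00 | -180515.91 | -91319.82
Σ | 15876.28 |  |  | 1439484.09 | 808680.18
x̄ = 1439484.09 / 15876.28 = 90.67 in
ȳ = 808680.18 / 15876.28 = 50.94 in

x̄ = 90.67 in, ȳ = 50.94 in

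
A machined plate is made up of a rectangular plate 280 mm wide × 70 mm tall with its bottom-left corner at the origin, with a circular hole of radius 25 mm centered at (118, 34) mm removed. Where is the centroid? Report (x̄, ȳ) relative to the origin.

plate: A = 280 × 70 = 19600.00, centroid at (140.00, 35.00).
hole: A = −π·25² = -1963.50, centroid at (118.00, 34.00).
ΣA = 17636.50 mm²
ΣAx̄ = (19600.00)(140.00) + (-1963.50)(118.00) = 2512307.54 mm³
ΣAȳ = (19600.00)(35.00) + (-1963.50)(34.00) = 619241.16 mm³
x̄ = 2512307.54 / 17636.50 = 142.45 mm
ȳ = 619241.16 / 17636.50 = 35.11 mm

x̄ = 142.45 mm, ȳ = 35.11 mm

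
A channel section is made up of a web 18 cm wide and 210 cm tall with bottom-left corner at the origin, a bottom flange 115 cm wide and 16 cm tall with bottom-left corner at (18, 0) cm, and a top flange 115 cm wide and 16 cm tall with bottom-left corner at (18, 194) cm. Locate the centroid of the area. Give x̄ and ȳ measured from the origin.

web: A = 18 × 210 = 3780.00, centroid at (9.00, 105.00).
bottom flange: A = 115 × 16 = 1840.00, centroid at (75.50, 8.00).
top flange: A = 115 × 16 = 1840.00, centroid at (75.50, 202.00).
ΣA = 7460.00 cm²
ΣAx̄ = (3780.00)(9.00) + (1840.00)(75.50) + (1840.00)(75.50) = 311860.00 cm³
ΣAȳ = (3780.00)(105.00) + (1840.00)(8.00) + (1840.00)(202.00) = 783300.00 cm³
x̄ = 311860.00 / 7460.00 = 41.80 cm
ȳ = 783300.00 / 7460.00 = 105.00 cm

x̄ = 41.80 cm, ȳ = 105.00 cm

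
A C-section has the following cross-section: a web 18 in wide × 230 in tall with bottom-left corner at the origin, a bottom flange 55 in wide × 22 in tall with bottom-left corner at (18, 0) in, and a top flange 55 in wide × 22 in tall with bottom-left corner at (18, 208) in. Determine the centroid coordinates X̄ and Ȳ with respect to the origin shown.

X̄ = 22.46 in, Ȳ = 115.00 in

Part | A | x̄ᵢ | ȳᵢ | A·x̄ᵢ | A·ȳᵢ
web | 4140.00 | 9.00 | 115.00 | 37260.00 | 476100.00
bottom flange | 1210.00 | 45.50 | 11.00 | 55055.00 | 13310.00
top flange | 1210.00 | 45.50 | 219.00 | 55055.00 | 264990.00
Σ | 6560.00 |  |  | 147370.00 | 754400.00
X̄ = 147370.00 / 6560.00 = 22.46 in
Ȳ = 754400.00 / 6560.00 = 115.00 in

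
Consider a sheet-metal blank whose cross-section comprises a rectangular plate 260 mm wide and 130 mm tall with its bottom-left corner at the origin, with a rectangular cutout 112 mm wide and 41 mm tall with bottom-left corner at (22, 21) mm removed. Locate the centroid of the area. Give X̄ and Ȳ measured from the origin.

X̄ = 138.18 mm, Ȳ = 68.69 mm

Part | A | x̄ᵢ | ȳᵢ | A·x̄ᵢ | A·ȳᵢ
plate | 33800.00 | 130.00 | 65.00 | 4394000.00 | 2197000.00
hole | -4592.00 | 78.00 | 41.50 | -358176.00 | -190568.00
Σ | 29208.00 |  |  | 4035824.00 | 2006432.00
X̄ = 4035824.00 / 29208.00 = 138.18 mm
Ȳ = 2006432.00 / 29208.00 = 68.69 mm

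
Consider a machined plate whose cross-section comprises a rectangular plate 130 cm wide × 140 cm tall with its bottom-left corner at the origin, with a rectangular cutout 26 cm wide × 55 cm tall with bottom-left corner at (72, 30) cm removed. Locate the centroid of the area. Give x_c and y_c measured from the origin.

x_c = 63.29 cm, y_c = 71.07 cm

Part | A | x̄ᵢ | ȳᵢ | A·x̄ᵢ | A·ȳᵢ
plate | 18200.00 | 65.00 | 70.00 | 1183000.00 | 1274000.00
hole | -1430.00 | 85.00 | 57.50 | -121550.00 | -82225.00
Σ | 16770.00 |  |  | 1061450.00 | 1191775.00
x_c = 1061450.00 / 16770.00 = 63.29 cm
y_c = 1191775.00 / 16770.00 = 71.07 cm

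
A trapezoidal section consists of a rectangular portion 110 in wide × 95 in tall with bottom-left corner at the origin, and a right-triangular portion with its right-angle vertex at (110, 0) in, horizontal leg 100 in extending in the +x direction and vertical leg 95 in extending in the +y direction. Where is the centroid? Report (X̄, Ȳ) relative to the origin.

rectangular portion: A = 110 × 95 = 10450.00, centroid at (55.00, 47.50).
triangular portion: A = ½·100·95 = 4750.00, centroid at (143.33, 31.67).
ΣA = 15200.00 in², ΣAX̄ = 1255583.33 in³, ΣAȲ = 646791.67 in³.
X̄ = 1255583.33/15200.00 = 82.60 in; Ȳ = 646791.67/15200.00 = 42.55 in.

X̄ = 82.60 in, Ȳ = 42.55 in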